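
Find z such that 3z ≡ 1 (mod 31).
3^(-1) ≡ 21 (mod 31). Verification: 3 × 21 = 63 ≡ 1 (mod 31)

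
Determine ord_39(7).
Powers of 7 mod 39: 7^1≡7, 7^2≡10, 7^3≡31, 7^4≡22, 7^5≡37, 7^6≡25, 7^7≡19, 7^8≡16, 7^9≡34, 7^10≡4, 7^11≡28, 7^12≡1. Order = 12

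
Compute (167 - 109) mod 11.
3

(167 - 109) = 58
58 mod 11 = 3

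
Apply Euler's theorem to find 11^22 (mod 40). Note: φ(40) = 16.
By Euler: 11^{16} ≡ 1 (mod 40) since gcd(11, 40) = 1. 22 = 1×16 + 6. So 11^{22} ≡ 11^{6} ≡ 1 (mod 40)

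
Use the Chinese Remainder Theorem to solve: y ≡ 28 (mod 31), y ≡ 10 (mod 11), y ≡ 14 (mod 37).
2012

Using the Chinese Remainder Theorem:
M = product of moduli = 12617
For equation 1: M_1 = 407, 407 ≡ 4 (mod 31), inverse of 407 mod 31 is 8 (check: 4 × 8 = 32 ≡ 1 (mod 31))
For equation 2: M_2 = 1147, 1147 ≡ 3 (mod 11), inverse of 1147 mod 11 is 4 (check: 3 × 4 = 12 ≡ 1 (mod 11))
For equation 3: M_3 = 341, 341 ≡ 8 (mod 37), inverse of 341 mod 37 is 14 (check: 8 × 14 = 112 ≡ 1 (mod 37))
Combine: y ≡ Σ r_i×M_i×(M_i⁻¹ mod m_i) = 28×407×8 + 10×1147×4 + 14×341×14 = 91168 + 45880 + 66836 = 203884
203884 mod 12617 = 2012
y ≡ 2012 (mod 12617)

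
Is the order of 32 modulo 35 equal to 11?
No, the actual order is 12, not 11.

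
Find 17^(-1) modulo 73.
43

Using Extended Euclidean Algorithm:
gcd(17, 73) = 1
Bezout coefficients: 17 × -30 + 73 × 7 = 1
So 17 × -30 ≡ 1 (mod 73)
The inverse is -30 mod 73 = 43
Verification: 17 × 43 = 731 = 10 × 73 + 1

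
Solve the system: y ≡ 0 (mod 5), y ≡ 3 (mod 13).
M = 5 × 13 = 65. M₁ = 13, y₁ ≡ 2 (mod 5). M₂ = 5, y₂ ≡ 8 (mod 13). y = 0×13×2 + 3×5×8 ≡ 55 (mod 65)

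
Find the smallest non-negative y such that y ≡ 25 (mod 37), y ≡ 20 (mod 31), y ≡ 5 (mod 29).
10126

Using the Chinese Remainder Theorem:
M = product of moduli = 33263
For equation 1: M_1 = 899, 899 ≡ 11 (mod 37), inverse of 899 mod 37 is 27 (check: 11 × 27 = 297 ≡ 1 (mod 37))
For equation 2: M_2 = 1073, 1073 ≡ 19 (mod 31), inverse of 1073 mod 31 is 18 (check: 19 × 18 = 342 ≡ 1 (mod 31))
For equation 3: M_3 = 1147, 1147 ≡ 16 (mod 29), inverse of 1147 mod 29 is 20 (check: 16 × 20 = 320 ≡ 1 (mod 29))
Combine: y ≡ Σ r_i×M_i×(M_i⁻¹ mod m_i) = 25×899×27 + 20×1073×18 + 5×1147×20 = 606825 + 386280 + 114700 = 1107805
1107805 mod 33263 = 10126
y ≡ 10126 (mod 33263)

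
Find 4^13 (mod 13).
Using Fermat: 4^{12} ≡ 1 (mod 13). 13 ≡ 1 (mod 12). So 4^{13} ≡ 4^{1} ≡ 4 (mod 13)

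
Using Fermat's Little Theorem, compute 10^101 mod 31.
By Fermat: 10^{30} ≡ 1 (mod 31). 101 = 3×30 + 11. So 10^{101} ≡ 10^{11} ≡ 19 (mod 31)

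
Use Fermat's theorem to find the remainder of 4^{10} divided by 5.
1

By Fermat's Little Theorem, a^(p-1) ≡ 1 (mod p) for prime p and gcd(a, p) = 1
Here p = 5, so 4^4 ≡ 1 (mod 5)
We can reduce the exponent: 10 mod 4 = 2
So 4^10 ≡ 4^2 (mod 5)
Computing: 4^2 mod 5 = 1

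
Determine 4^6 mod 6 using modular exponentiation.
6 = 4 + 2 (binary 110). Repeated squaring mod 6: 4^1 ≡ 4; 4^2 ≡ 4² = 16 ≡ 4; 4^4 ≡ 4² = 16 ≡ 4. Multiply: 4^6 = 4^4 × 4^2 ≡ 4 × 4 (mod 6): 4 × 4 = 16 ≡ 4. So 4^6 ≡ 4 (mod 6).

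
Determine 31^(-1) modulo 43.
31^(-1) ≡ 25 (mod 43). Verification: 31 × 25 = 775 ≡ 1 (mod 43)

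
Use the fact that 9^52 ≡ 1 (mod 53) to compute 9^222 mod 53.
By Fermat: 9^{52} ≡ 1 (mod 53). 222 = 4×52 + 14. So 9^{222} ≡ 9^{14} ≡ 44 (mod 53)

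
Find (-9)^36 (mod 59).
Using repeated squaring. (-9) ≡ 50 (mod 59). 36 = 32 + 4 (binary 100100). Repeated squaring mod 59: 50^1 ≡ 50; 50^2 ≡ 50² = 2500 ≡ 22; 50^4 ≡ 22² = 484 ≡ 12; 50^8 ≡ 12² = 144 ≡ 26; 50^16 ≡ 26² = 676 ≡ 27; 50^32 ≡ 27² = 729 ≡ 21. Multiply: (-9)^36 ≡ 50^32 × 50^4 ≡ 21 × 12 (mod 59): 21 × 12 = 252 ≡ 16. So (-9)^36 ≡ 16 (mod 59).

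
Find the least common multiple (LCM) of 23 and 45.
1035

First find GCD(23, 45) using the Euclidean algorithm:
23 = 0 × 45 + 23
45 = 1 × 23 + 22
23 = 1 × 22 + 1
22 = 22 × 1 + 0
GCD(23, 45) = 1

LCM formula: LCM(a, b) = (a × b) / GCD(a, b)
LCM(23, 45) = (23 × 45) / 1
LCM(23, 45) = 1035 / 1
LCM(23, 45) = 1035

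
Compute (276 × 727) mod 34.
18

(276 × 727) = 200652
200652 mod 34 = 18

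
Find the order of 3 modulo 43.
Powers of 3 mod 43: 3^1≡3, 3^2≡9, 3^3≡27, 3^4≡38, 3^5≡28, 3^6≡41, 3^7≡37, 3^8≡25, 3^9≡32, 3^10≡10, 3^11≡30, 3^12≡4, 3^13≡12, 3^14≡36, 3^15≡22, 3^16≡23, 3^17≡26, 3^18≡35, 3^19≡19, 3^20≡14, 3^21≡42, 3^22≡40, 3^23≡34, 3^24≡16, 3^25≡5, 3^26≡15, 3^27≡2, 3^28≡6, 3^29≡18, 3^30≡11, 3^31≡33, 3^32≡13, 3^33≡39, 3^34≡31, 3^35≡7, 3^36≡21, 3^37≡20, 3^38≡17, 3^39≡8, 3^40≡24, 3^41≡29, 3^42≡1. Order = 42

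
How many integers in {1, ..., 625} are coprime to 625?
500

Prime factorization: 625 = 5^4
Using the formula φ(n) = n × Π(1 - 1/p) for each prime factor p:
φ(625) = 625 × (1 - 1/5)
φ(625) = 500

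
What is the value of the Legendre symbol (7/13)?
(7/13) = 7^{6} mod 13 = -1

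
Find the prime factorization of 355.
5 × 71

Divide by primes starting from smallest:
355 ÷ 5 = 71
71 ÷ 71 = 1

355 = 5 × 71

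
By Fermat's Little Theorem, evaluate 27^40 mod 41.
By Fermat's Little Theorem, 27^{40} ≡ 1 (mod 41) since 41 is prime and gcd(27, 41) = 1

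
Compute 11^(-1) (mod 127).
11^(-1) ≡ 104 (mod 127). Verification: 11 × 104 = 1144 ≡ 1 (mod 127)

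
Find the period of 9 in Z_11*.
Powers of 9 mod 11: 9^1≡9, 9^2≡4, 9^3≡3, 9^4≡5, 9^5≡1. Order = 5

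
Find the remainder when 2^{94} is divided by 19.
By Fermat: 2^{18} ≡ 1 (mod 19). 94 = 5×18 + 4. So 2^{94} ≡ 2^{4} ≡ 16 (mod 19)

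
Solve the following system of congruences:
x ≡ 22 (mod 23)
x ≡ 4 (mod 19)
137

Using the Chinese Remainder Theorem:
M = product of moduli = 437
For equation 1: M_1 = 19, 19 ≡ 19 (mod 23), inverse of 19 mod 23 is 17 (check: 19 × 17 = 323 ≡ 1 (mod 23))
For equation 2: M_2 = 23, 23 ≡ 4 (mod 19), inverse of 23 mod 19 is 5 (check: 4 × 5 = 20 ≡ 1 (mod 19))
Combine: x ≡ Σ r_i×M_i×(M_i⁻¹ mod m_i) = 22×19×17 + 4×23×5 = 7106 + 460 = 7566
7566 mod 437 = 137
x ≡ 137 (mod 437)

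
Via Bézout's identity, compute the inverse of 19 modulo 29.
Extended GCD: 19(-3) + 29(2) = 1. So 19^(-1) ≡ 26 ≡ 26 (mod 29). Verify: 19 × 26 = 494 ≡ 1 (mod 29)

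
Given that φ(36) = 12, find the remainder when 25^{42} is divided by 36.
By Euler: 25^{12} ≡ 1 (mod 36) since gcd(25, 36) = 1. 42 = 3×12 + 6. So 25^{42} ≡ 25^{6} ≡ 1 (mod 36)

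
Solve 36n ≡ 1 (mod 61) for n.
36^(-1) ≡ 39 (mod 61). Verification: 36 × 39 = 1404 ≡ 1 (mod 61)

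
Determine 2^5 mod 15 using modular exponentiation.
5 = 4 + 1 (binary 101). Repeated squaring mod 15: 2^1 ≡ 2; 2^2 ≡ 2² = 4 ≡ 4; 2^4 ≡ 4² = 16 ≡ 1. Multiply: 2^5 = 2^4 × 2^1 ≡ 1 × 2 (mod 15): 1 × 2 = 2 ≡ 2. So 2^5 ≡ 2 (mod 15).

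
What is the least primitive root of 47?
5

A primitive root g modulo p has order p-1 = 46
Prime divisors of 46: [2, 23]
g is a primitive root iff g^(46/q) ≢ 1 (mod 47) for each prime divisor q
Testing small values:
  g = 2: 2^23 ≡ 1, 2^2 ≡ 4 (mod 47) → 2^23 ≡ 1, not primitive root
  g = 3: 3^23 ≡ 1, 3^2 ≡ 9 (mod 47) → 3^23 ≡ 1, not primitive root
  g = 4: 4^23 ≡ 1, 4^2 ≡ 16 (mod 47) → 4^23 ≡ 1, not primitive root
  g = 5: 5^23 ≡ 46, 5^2 ≡ 25 (mod 47) → none is 1, primitive root!
The smallest primitive root is 5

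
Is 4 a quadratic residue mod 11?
By Euler's criterion: 4^{5} ≡ 1 (mod 11). Since this equals 1, 4 is a QR.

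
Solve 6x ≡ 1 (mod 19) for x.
16

Using Extended Euclidean Algorithm:
gcd(6, 19) = 1
Bezout coefficients: 6 × -3 + 19 × 1 = 1
So 6 × -3 ≡ 1 (mod 19)
The inverse is -3 mod 19 = 16
Verification: 6 × 16 = 96 = 5 × 19 + 1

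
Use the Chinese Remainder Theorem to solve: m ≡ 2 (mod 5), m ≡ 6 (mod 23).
M = 5 × 23 = 115. M₁ = 23, y₁ ≡ 2 (mod 5). M₂ = 5, y₂ ≡ 14 (mod 23). m = 2×23×2 + 6×5×14 ≡ 52 (mod 115)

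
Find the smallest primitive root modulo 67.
2

A primitive root g modulo p has order p-1 = 66
Prime divisors of 66: [2, 3, 11]
g is a primitive root iff g^(66/q) ≢ 1 (mod 67) for each prime divisor q
Testing small values:
  g = 2: 2^33 ≡ 66, 2^22 ≡ 37, 2^6 ≡ 64 (mod 67) → none is 1, primitive root!
The smallest primitive root is 2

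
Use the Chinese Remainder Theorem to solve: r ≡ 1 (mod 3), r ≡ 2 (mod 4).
M = 3 × 4 = 12. M₁ = 4, y₁ ≡ 1 (mod 3). M₂ = 3, y₂ ≡ 3 (mod 4). r = 1×4×1 + 2×3×3 ≡ 10 (mod 12)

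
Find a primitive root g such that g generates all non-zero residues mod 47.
p - 1 = 46 has prime divisors 2, 23. h is a primitive root mod 47 iff h^(46/q) ≢ 1 (mod 47) for each such q.
h = 2: 2^23 ≡ 1, 2^2 ≡ 4 (mod 47); 2^23 ≡ 1, so not a primitive root.
h = 3: 3^23 ≡ 1, 3^2 ≡ 9 (mod 47); 3^23 ≡ 1, so not a primitive root.
h = 4: 4^23 ≡ 1, 4^2 ≡ 16 (mod 47); 4^23 ≡ 1, so not a primitive root.
h = 5: 5^23 ≡ 46, 5^2 ≡ 25 (mod 47); none is 1, so 5 has order 46 and is a primitive root.
The smallest primitive root mod 47 is g = 5.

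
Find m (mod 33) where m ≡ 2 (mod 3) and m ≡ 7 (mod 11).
M = 3 × 11 = 33. M₁ = 11, y₁ ≡ 2 (mod 3). M₂ = 3, y₂ ≡ 4 (mod 11). m = 2×11×2 + 7×3×4 ≡ 29 (mod 33)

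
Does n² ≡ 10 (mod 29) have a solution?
By Euler's criterion: 10^{14} ≡ 28 (mod 29). Since this equals -1 (≡ 28), 10 is not a QR.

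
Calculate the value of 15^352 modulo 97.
Using Fermat: 15^{96} ≡ 1 (mod 97). 352 ≡ 64 (mod 96). So 15^{352} ≡ 15^{64} ≡ 35 (mod 97)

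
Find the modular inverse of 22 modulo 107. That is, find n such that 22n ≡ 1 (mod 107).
73

Using Extended Euclidean Algorithm:
gcd(22, 107) = 1
Bezout coefficients: 22 × -34 + 107 × 7 = 1
So 22 × -34 ≡ 1 (mod 107)
The inverse is -34 mod 107 = 73
Verification: 22 × 73 = 1606 = 15 × 107 + 1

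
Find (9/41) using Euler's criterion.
(9/41) = 9^{20} mod 41 = 1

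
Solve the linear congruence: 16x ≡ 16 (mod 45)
1

Since gcd(16, 45) = 1 divides 16, a solution exists.
Multiply both sides by the inverse of 16 mod 45:
  16^(-1) mod 45 = 31
  x ≡ 31 × 16 ≡ 496 ≡ 1 (mod 45)
Verification: 16 × 1 = 16 = 0 × 45 + 16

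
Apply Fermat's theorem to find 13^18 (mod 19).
By Fermat's Little Theorem, 13^{18} ≡ 1 (mod 19) since 19 is prime and gcd(13, 19) = 1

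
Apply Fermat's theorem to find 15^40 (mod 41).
By Fermat's Little Theorem, 15^{40} ≡ 1 (mod 41) since 41 is prime and gcd(15, 41) = 1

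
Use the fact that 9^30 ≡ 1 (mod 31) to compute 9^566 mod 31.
By Fermat: 9^{30} ≡ 1 (mod 31). 566 ≡ 26 (mod 30). So 9^{566} ≡ 9^{26} ≡ 14 (mod 31)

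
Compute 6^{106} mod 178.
168

Using successive squaring:
Binary expansion of 106: 1101010
Powers of 6 mod 178 (each is the square of the previous):
  6^1 ≡ 6 (mod 178)
  6^2 ≡ 6² = 36 ≡ 36 (mod 178)
  6^4 ≡ 36² = 1296 ≡ 50 (mod 178)
  6^8 ≡ 50² = 2500 ≡ 8 (mod 178)
  6^16 ≡ 8² = 64 ≡ 64 (mod 178)
  6^32 ≡ 64² = 4096 ≡ 2 (mod 178)
  6^64 ≡ 2² = 4 ≡ 4 (mod 178)
106 = 64 + 32 + 8 + 2, so 6^106 = 6^64 × 6^32 × 6^8 × 6^2 ≡ 4 × 2 × 8 × 36 (mod 178)
Multiplying step by step:
  4 × 2 = 8 ≡ 8 (mod 178)
  8 × 8 = 64 ≡ 64 (mod 178)
  64 × 36 = 2304 ≡ 168 (mod 178)
Result: 6^106 ≡ 168 (mod 178)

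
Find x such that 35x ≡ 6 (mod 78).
18

Since gcd(35, 78) = 1 divides 6, a solution exists.
Multiply both sides by the inverse of 35 mod 78:
  35^(-1) mod 78 = 29
  x ≡ 29 × 6 ≡ 174 ≡ 18 (mod 78)
Verification: 35 × 18 = 630 = 8 × 78 + 6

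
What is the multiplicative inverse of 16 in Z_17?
16

Using Extended Euclidean Algorithm:
gcd(16, 17) = 1
Bezout coefficients: 16 × -1 + 17 × 1 = 1
So 16 × -1 ≡ 1 (mod 17)
The inverse is -1 mod 17 = 16
Verification: 16 × 16 = 256 = 15 × 17 + 1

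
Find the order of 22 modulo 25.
Powers of 22 mod 25: 22^1≡22, 22^2≡9, 22^3≡23, 22^4≡6, 22^5≡7, 22^6≡4, 22^7≡13, 22^8≡11, 22^9≡17, 22^10≡24, 22^11≡3, 22^12≡16, 22^13≡2, 22^14≡19, 22^15≡18, 22^16≡21, 22^17≡12, 22^18≡14, 22^19≡8, 22^20≡1. Order = 20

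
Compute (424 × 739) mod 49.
30

(424 × 739) = 313336
313336 mod 49 = 30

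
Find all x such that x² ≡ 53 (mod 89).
The square roots of 53 mod 89 are 26 and 63. Verify: 26² = 676 ≡ 53 (mod 89)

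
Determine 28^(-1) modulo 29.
28^(-1) ≡ 28 (mod 29). Verification: 28 × 28 = 784 ≡ 1 (mod 29)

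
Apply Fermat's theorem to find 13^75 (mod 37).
By Fermat: 13^{36} ≡ 1 (mod 37). 75 = 2×36 + 3. So 13^{75} ≡ 13^{3} ≡ 14 (mod 37)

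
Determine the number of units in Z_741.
432

Prime factorization: 741 = 3 × 13 × 19
Using the formula φ(n) = n × Π(1 - 1/p) for each prime factor p:
φ(741) = 741 × (1 - 1/3) × (1 - 1/13) × (1 - 1/19)
φ(741) = 432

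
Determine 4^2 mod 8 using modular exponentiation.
2 = 2 (binary 10). Repeated squaring mod 8: 4^1 ≡ 4; 4^2 ≡ 4² = 16 ≡ 0. So 4^2 ≡ 0 (mod 8).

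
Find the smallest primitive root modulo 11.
2

A primitive root g modulo p has order p-1 = 10
Prime divisors of 10: [2, 5]
g is a primitive root iff g^(10/q) ≢ 1 (mod 11) for each prime divisor q
Testing small values:
  g = 2: 2^5 ≡ 10, 2^2 ≡ 4 (mod 11) → none is 1, primitive root!
The smallest primitive root is 2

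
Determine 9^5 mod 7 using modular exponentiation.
9 ≡ 2 (mod 7). 5 = 4 + 1 (binary 101). Repeated squaring mod 7: 2^1 ≡ 2; 2^2 ≡ 2² = 4 ≡ 4; 2^4 ≡ 4² = 16 ≡ 2. Multiply: 9^5 ≡ 2^4 × 2^1 ≡ 2 × 2 (mod 7): 2 × 2 = 4 ≡ 4. So 9^5 ≡ 4 (mod 7).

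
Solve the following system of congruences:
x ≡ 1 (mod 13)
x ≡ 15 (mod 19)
53

Using the Chinese Remainder Theorem:
M = product of moduli = 247
For equation 1: M_1 = 19, 19 ≡ 6 (mod 13), inverse of 19 mod 13 is 11 (check: 6 × 11 = 66 ≡ 1 (mod 13))
For equation 2: M_2 = 13, 13 ≡ 13 (mod 19), inverse of 13 mod 19 is 3 (check: 13 × 3 = 39 ≡ 1 (mod 19))
Combine: x ≡ Σ r_i×M_i×(M_i⁻¹ mod m_i) = 1×19×11 + 15×13×3 = 209 + 585 = 794
794 mod 247 = 53
x ≡ 53 (mod 247)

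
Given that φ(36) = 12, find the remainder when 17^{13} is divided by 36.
By Euler: 17^{12} ≡ 1 (mod 36) since gcd(17, 36) = 1. 13 = 1×12 + 1. So 17^{13} ≡ 17^{1} ≡ 17 (mod 36)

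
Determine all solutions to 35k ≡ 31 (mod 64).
21

Since gcd(35, 64) = 1 divides 31, a solution exists.
Multiply both sides by the inverse of 35 mod 64:
  35^(-1) mod 64 = 11
  x ≡ 11 × 31 ≡ 341 ≡ 21 (mod 64)
Verification: 35 × 21 = 735 = 11 × 64 + 31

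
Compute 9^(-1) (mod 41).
9^(-1) ≡ 32 (mod 41). Verification: 9 × 32 = 288 ≡ 1 (mod 41)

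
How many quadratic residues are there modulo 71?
For prime 71, there are (p-1)/2 = (71-1)/2 = 35 quadratic residues (excluding 0).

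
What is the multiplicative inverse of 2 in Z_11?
6

Using Extended Euclidean Algorithm:
gcd(2, 11) = 1
Bezout coefficients: 2 × -5 + 11 × 1 = 1
So 2 × -5 ≡ 1 (mod 11)
The inverse is -5 mod 11 = 6
Verification: 2 × 6 = 12 = 1 × 11 + 1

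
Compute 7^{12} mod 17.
13

Using successive squaring:
Binary expansion of 12: 1100
Powers of 7 mod 17 (each is the square of the previous):
  7^1 ≡ 7 (mod 17)
  7^2 ≡ 7² = 49 ≡ 15 (mod 17)
  7^4 ≡ 15² = 225 ≡ 4 (mod 17)
  7^8 ≡ 4² = 16 ≡ 16 (mod 17)
12 = 8 + 4, so 7^12 = 7^8 × 7^4 ≡ 16 × 4 (mod 17)
Multiplying step by step:
  16 × 4 = 64 ≡ 13 (mod 17)
Result: 7^12 ≡ 13 (mod 17)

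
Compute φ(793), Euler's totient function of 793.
720

Prime factorization: 793 = 13 × 61
Using the formula φ(n) = n × Π(1 - 1/p) for each prime factor p:
φ(793) = 793 × (1 - 1/13) × (1 - 1/61)
φ(793) = 720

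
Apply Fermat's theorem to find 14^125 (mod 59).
By Fermat: 14^{58} ≡ 1 (mod 59). 125 = 2×58 + 9. So 14^{125} ≡ 14^{9} ≡ 37 (mod 59)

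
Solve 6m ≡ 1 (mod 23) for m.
6^(-1) ≡ 4 (mod 23). Verification: 6 × 4 = 24 ≡ 1 (mod 23)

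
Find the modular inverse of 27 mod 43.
27^(-1) ≡ 8 (mod 43). Verification: 27 × 8 = 216 ≡ 1 (mod 43)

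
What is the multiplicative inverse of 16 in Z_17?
16^(-1) ≡ 16 (mod 17). Verification: 16 × 16 = 256 ≡ 1 (mod 17)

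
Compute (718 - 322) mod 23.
5

(718 - 322) = 396
396 mod 23 = 5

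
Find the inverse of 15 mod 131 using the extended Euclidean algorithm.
Extended GCD: 15(35) + 131(-4) = 1. So 15^(-1) ≡ 35 ≡ 35 (mod 131). Verify: 15 × 35 = 525 ≡ 1 (mod 131)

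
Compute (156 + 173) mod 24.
17

(156 + 173) = 329
329 mod 24 = 17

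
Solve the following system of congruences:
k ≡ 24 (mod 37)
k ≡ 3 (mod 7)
24

Using the Chinese Remainder Theorem:
M = product of moduli = 259
For equation 1: M_1 = 7, 7 ≡ 7 (mod 37), inverse of 7 mod 37 is 16 (check: 7 × 16 = 112 ≡ 1 (mod 37))
For equation 2: M_2 = 37, 37 ≡ 2 (mod 7), inverse of 37 mod 7 is 4 (check: 2 × 4 = 8 ≡ 1 (mod 7))
Combine: k ≡ Σ r_i×M_i×(M_i⁻¹ mod m_i) = 24×7×16 + 3×37×4 = 2688 + 444 = 3132
3132 mod 259 = 24
k ≡ 24 (mod 259)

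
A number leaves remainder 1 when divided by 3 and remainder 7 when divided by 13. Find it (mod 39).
M = 3 × 13 = 39. M₁ = 13, y₁ ≡ 1 (mod 3). M₂ = 3, y₂ ≡ 9 (mod 13). t = 1×13×1 + 7×3×9 ≡ 7 (mod 39)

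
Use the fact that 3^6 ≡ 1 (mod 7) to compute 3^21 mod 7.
By Fermat: 3^{6} ≡ 1 (mod 7). 21 = 3×6 + 3. So 3^{21} ≡ 3^{3} ≡ 6 (mod 7)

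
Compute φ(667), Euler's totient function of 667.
616

Prime factorization: 667 = 23 × 29
Using the formula φ(n) = n × Π(1 - 1/p) for each prime factor p:
φ(667) = 667 × (1 - 1/23) × (1 - 1/29)
φ(667) = 616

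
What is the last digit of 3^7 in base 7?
7 = 4 + 2 + 1 (binary 111). Repeated squaring mod 7: 3^1 ≡ 3; 3^2 ≡ 3² = 9 ≡ 2; 3^4 ≡ 2² = 4 ≡ 4. Multiply: 3^7 = 3^4 × 3^2 × 3^1 ≡ 4 × 2 × 3 (mod 7): 4 × 2 = 8 ≡ 1; 1 × 3 = 3 ≡ 3. So 3^7 ≡ 3 (mod 7).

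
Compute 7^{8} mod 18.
13

Using successive squaring:
Binary expansion of 8: 1000
Powers of 7 mod 18 (each is the square of the previous):
  7^1 ≡ 7 (mod 18)
  7^2 ≡ 7² = 49 ≡ 13 (mod 18)
  7^4 ≡ 13² = 169 ≡ 7 (mod 18)
  7^8 ≡ 7² = 49 ≡ 13 (mod 18)
8 is a power of 2, so 7^8 is the last square: ≡ 13 (mod 18)
Result: 7^8 ≡ 13 (mod 18)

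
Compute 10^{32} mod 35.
30

Using successive squaring:
Binary expansion of 32: 100000
Powers of 10 mod 35 (each is the square of the previous):
  10^1 ≡ 10 (mod 35)
  10^2 ≡ 10² = 100 ≡ 30 (mod 35)
  10^4 ≡ 30² = 900 ≡ 25 (mod 35)
  10^8 ≡ 25² = 625 ≡ 30 (mod 35)
  10^16 ≡ 30² = 900 ≡ 25 (mod 35)
  10^32 ≡ 25² = 625 ≡ 30 (mod 35)
32 is a power of 2, so 10^32 is the last square: ≡ 30 (mod 35)
Result: 10^32 ≡ 30 (mod 35)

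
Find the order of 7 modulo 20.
Powers of 7 mod 20: 7^1≡7, 7^2≡9, 7^3≡3, 7^4≡1. Order = 4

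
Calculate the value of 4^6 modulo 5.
6 = 4 + 2 (binary 110). Repeated squaring mod 5: 4^1 ≡ 4; 4^2 ≡ 4² = 16 ≡ 1; 4^4 ≡ 1² = 1 ≡ 1. Multiply: 4^6 = 4^4 × 4^2 ≡ 1 × 1 (mod 5): 1 × 1 = 1 ≡ 1. So 4^6 ≡ 1 (mod 5).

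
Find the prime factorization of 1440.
2^5 × 3^2 × 5

Divide by primes starting from smallest:
1440 ÷ 2 = 720
720 ÷ 2 = 360
360 ÷ 2 = 180
180 ÷ 2 = 90
90 ÷ 2 = 45
45 ÷ 3 = 15
15 ÷ 3 = 5
5 ÷ 5 = 1

1440 = 2^5 × 3^2 × 5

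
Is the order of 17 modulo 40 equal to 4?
Yes, ord_40(17) = 4.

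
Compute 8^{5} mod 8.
0

Using successive squaring:
Binary expansion of 5: 101
Powers of 8 mod 8 (each is the square of the previous):
  8^1 ≡ 0 (mod 8)
  8^2 ≡ 0² = 0 ≡ 0 (mod 8)
  8^4 ≡ 0² = 0 ≡ 0 (mod 8)
5 = 4 + 1, so 8^5 = 8^4 × 8^1 ≡ 0 × 0 (mod 8)
Multiplying step by step:
  0 × 0 = 0 ≡ 0 (mod 8)
Result: 8^5 ≡ 0 (mod 8)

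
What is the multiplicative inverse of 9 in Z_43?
9^(-1) ≡ 24 (mod 43). Verification: 9 × 24 = 216 ≡ 1 (mod 43)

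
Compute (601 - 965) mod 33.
32

(601 - 965) = -364
-364 mod 33 = 32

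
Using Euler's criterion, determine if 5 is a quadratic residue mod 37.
By Euler's criterion: 5^{18} ≡ 36 (mod 37). Since this equals -1 (≡ 36), 5 is not a QR.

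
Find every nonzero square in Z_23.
QRs mod 23: {1, 2, 3, 4, 6, 8, 9, 12, 13, 16, 18}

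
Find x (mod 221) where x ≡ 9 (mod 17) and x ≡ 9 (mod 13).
M = 17 × 13 = 221. M₁ = 13, y₁ ≡ 4 (mod 17). M₂ = 17, y₂ ≡ 10 (mod 13). x = 9×13×4 + 9×17×10 ≡ 9 (mod 221)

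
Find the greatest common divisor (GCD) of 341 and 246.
1

Using the Euclidean algorithm:
341 = 1 × 246 + 95
246 = 2 × 95 + 56
95 = 1 × 56 + 39
56 = 1 × 39 + 17
39 = 2 × 17 + 5
17 = 3 × 5 + 2
5 = 2 × 2 + 1
2 = 2 × 1 + 0

GCD(341, 246) = 1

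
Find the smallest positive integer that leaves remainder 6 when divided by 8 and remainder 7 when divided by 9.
M = 8 × 9 = 72. M₁ = 9, y₁ ≡ 1 (mod 8). M₂ = 8, y₂ ≡ 8 (mod 9). y = 6×9×1 + 7×8×8 ≡ 70 (mod 72). The smallest positive such number is 70.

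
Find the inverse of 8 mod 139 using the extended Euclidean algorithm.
Extended GCD: 8(-52) + 139(3) = 1. So 8^(-1) ≡ 87 ≡ 87 (mod 139). Verify: 8 × 87 = 696 ≡ 1 (mod 139)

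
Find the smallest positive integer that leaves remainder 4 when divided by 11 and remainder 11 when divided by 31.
M = 11 × 31 = 341. M₁ = 31, y₁ ≡ 5 (mod 11). M₂ = 11, y₂ ≡ 17 (mod 31). x = 4×31×5 + 11×11×17 ≡ 290 (mod 341). The smallest positive such number is 290.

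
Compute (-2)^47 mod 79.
Using repeated squaring. (-2) ≡ 77 (mod 79). 47 = 32 + 8 + 4 + 2 + 1 (binary 101111). Repeated squaring mod 79: 77^1 ≡ 77; 77^2 ≡ 77² = 5929 ≡ 4; 77^4 ≡ 4² = 16 ≡ 16; 77^8 ≡ 16² = 256 ≡ 19; 77^16 ≡ 19² = 361 ≡ 45; 77^32 ≡ 45² = 2025 ≡ 50. Multiply: (-2)^47 ≡ 77^32 × 77^8 × 77^4 × 77^2 × 77^1 ≡ 50 × 19 × 16 × 4 × 77 (mod 79): 50 × 19 = 950 ≡ 2; 2 × 16 = 32 ≡ 32; 32 × 4 = 128 ≡ 49; 49 × 77 = 3773 ≡ 60. So (-2)^47 ≡ 60 (mod 79).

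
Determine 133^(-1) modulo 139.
133^(-1) ≡ 23 (mod 139). Verification: 133 × 23 = 3059 ≡ 1 (mod 139)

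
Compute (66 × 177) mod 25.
7

(66 × 177) = 11682
11682 mod 25 = 7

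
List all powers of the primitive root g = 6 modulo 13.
g^1, g^2, ..., g^{12} mod 13: {6, 10, 8, 9, 2, 12, 7, 3, 5, 4, 11, 1}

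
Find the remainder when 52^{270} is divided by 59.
By Fermat: 52^{58} ≡ 1 (mod 59). 270 = 4×58 + 38. So 52^{270} ≡ 52^{38} ≡ 26 (mod 59)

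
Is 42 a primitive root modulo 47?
No

To verify, check if 42^(46/q) ≢ 1 (mod 47) for each prime divisor q of 46
Divisors of 46 = 46: [1, 2, 23, 46]
  42^(46/2) = 42^23 ≡ 1 (mod 47)
  42^(46/23) = 42^2 ≡ 25 (mod 47)
Conclusion: 42 is not a primitive root modulo 47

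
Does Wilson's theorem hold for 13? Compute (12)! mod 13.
(12)! mod 13 = 12. Since this equals -1 (mod 13), Wilson confirms 13 is prime.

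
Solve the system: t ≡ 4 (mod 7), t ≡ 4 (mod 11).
M = 7 × 11 = 77. M₁ = 11, y₁ ≡ 2 (mod 7). M₂ = 7, y₂ ≡ 8 (mod 11). t = 4×11×2 + 4×7×8 ≡ 4 (mod 77)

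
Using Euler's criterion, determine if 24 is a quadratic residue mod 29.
By Euler's criterion: 24^{14} ≡ 1 (mod 29). Since this equals 1, 24 is a QR.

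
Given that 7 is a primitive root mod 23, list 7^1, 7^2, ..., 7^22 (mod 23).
g^1, g^2, ..., g^{22} mod 23: {7, 3, 21, 9, 17, 4, 5, 12, 15, 13, 22, 16, 20, 2, 14, 6, 19, 18, 11, 8, 10, 1}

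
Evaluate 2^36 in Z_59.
Using repeated squaring. 36 = 32 + 4 (binary 100100). Repeated squaring mod 59: 2^1 ≡ 2; 2^2 ≡ 2² = 4 ≡ 4; 2^4 ≡ 4² = 16 ≡ 16; 2^8 ≡ 16² = 256 ≡ 20; 2^16 ≡ 20² = 400 ≡ 46; 2^32 ≡ 46² = 2116 ≡ 51. Multiply: 2^36 = 2^32 × 2^4 ≡ 51 × 16 (mod 59): 51 × 16 = 816 ≡ 49. So 2^36 ≡ 49 (mod 59).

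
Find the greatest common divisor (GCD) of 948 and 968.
4

Using the Euclidean algorithm:
948 = 0 × 968 + 948
968 = 1 × 948 + 20
948 = 47 × 20 + 8
20 = 2 × 8 + 4
8 = 2 × 4 + 0

GCD(948, 968) = 4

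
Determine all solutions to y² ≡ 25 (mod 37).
The square roots of 25 mod 37 are 5 and 32. Verify: 5² = 25 ≡ 25 (mod 37)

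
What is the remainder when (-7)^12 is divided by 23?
Using repeated squaring. (-7) ≡ 16 (mod 23). 12 = 8 + 4 (binary 1100). Repeated squaring mod 23: 16^1 ≡ 16; 16^2 ≡ 16² = 256 ≡ 3; 16^4 ≡ 3² = 9 ≡ 9; 16^8 ≡ 9² = 81 ≡ 12. Multiply: (-7)^12 ≡ 16^8 × 16^4 ≡ 12 × 9 (mod 23): 12 × 9 = 108 ≡ 16. So (-7)^12 ≡ 16 (mod 23).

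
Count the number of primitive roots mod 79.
Number of primitive roots mod 79 = φ(78) = 24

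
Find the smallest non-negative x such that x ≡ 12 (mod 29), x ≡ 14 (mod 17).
99

Using the Chinese Remainder Theorem:
M = product of moduli = 493
For equation 1: M_1 = 17, 17 ≡ 17 (mod 29), inverse of 17 mod 29 is 12 (check: 17 × 12 = 204 ≡ 1 (mod 29))
For equation 2: M_2 = 29, 29 ≡ 12 (mod 17), inverse of 29 mod 17 is 10 (check: 12 × 10 = 120 ≡ 1 (mod 17))
Combine: x ≡ Σ r_i×M_i×(M_i⁻¹ mod m_i) = 12×17×12 + 14×29×10 = 2448 + 4060 = 6508
6508 mod 493 = 99
x ≡ 99 (mod 493)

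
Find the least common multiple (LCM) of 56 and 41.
2296

First find GCD(56, 41) using the Euclidean algorithm:
56 = 1 × 41 + 15
41 = 2 × 15 + 11
15 = 1 × 11 + 4
11 = 2 × 4 + 3
4 = 1 × 3 + 1
3 = 3 × 1 + 0
GCD(56, 41) = 1

LCM formula: LCM(a, b) = (a × b) / GCD(a, b)
LCM(56, 41) = (56 × 41) / 1
LCM(56, 41) = 2296 / 1
LCM(56, 41) = 2296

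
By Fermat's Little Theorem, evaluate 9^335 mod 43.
By Fermat: 9^{42} ≡ 1 (mod 43). 335 = 7×42 + 41. So 9^{335} ≡ 9^{41} ≡ 24 (mod 43)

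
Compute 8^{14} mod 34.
4

Using successive squaring:
Binary expansion of 14: 1110
Powers of 8 mod 34 (each is the square of the previous):
  8^1 ≡ 8 (mod 34)
  8^2 ≡ 8² = 64 ≡ 30 (mod 34)
  8^4 ≡ 30² = 900 ≡ 16 (mod 34)
  8^8 ≡ 16² = 256 ≡ 18 (mod 34)
14 = 8 + 4 + 2, so 8^14 = 8^8 × 8^4 × 8^2 ≡ 18 × 16 × 30 (mod 34)
Multiplying step by step:
  18 × 16 = 288 ≡ 16 (mod 34)
  16 × 30 = 480 ≡ 4 (mod 34)
Result: 8^14 ≡ 4 (mod 34)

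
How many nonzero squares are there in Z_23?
For prime 23, there are (p-1)/2 = (23-1)/2 = 11 quadratic residues (excluding 0).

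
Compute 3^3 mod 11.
3 = 2 + 1 (binary 11). Repeated squaring mod 11: 3^1 ≡ 3; 3^2 ≡ 3² = 9 ≡ 9. Multiply: 3^3 = 3^2 × 3^1 ≡ 9 × 3 (mod 11): 9 × 3 = 27 ≡ 5. So 3^3 ≡ 5 (mod 11).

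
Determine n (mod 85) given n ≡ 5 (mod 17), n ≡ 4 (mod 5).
39

Using the Chinese Remainder Theorem:
M = product of moduli = 85
For equation 1: M_1 = 5, 5 ≡ 5 (mod 17), inverse of 5 mod 17 is 7 (check: 5 × 7 = 35 ≡ 1 (mod 17))
For equation 2: M_2 = 17, 17 ≡ 2 (mod 5), inverse of 17 mod 5 is 3 (check: 2 × 3 = 6 ≡ 1 (mod 5))
Combine: n ≡ Σ r_i×M_i×(M_i⁻¹ mod m_i) = 5×5×7 + 4×17×3 = 175 + 204 = 379
379 mod 85 = 39
n ≡ 39 (mod 85)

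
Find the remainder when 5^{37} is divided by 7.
By Fermat: 5^{6} ≡ 1 (mod 7). 37 = 6×6 + 1. So 5^{37} ≡ 5^{1} ≡ 5 (mod 7)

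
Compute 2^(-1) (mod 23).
12

Using Extended Euclidean Algorithm:
gcd(2, 23) = 1
Bezout coefficients: 2 × -11 + 23 × 1 = 1
So 2 × -11 ≡ 1 (mod 23)
The inverse is -11 mod 23 = 12
Verification: 2 × 12 = 24 = 1 × 23 + 1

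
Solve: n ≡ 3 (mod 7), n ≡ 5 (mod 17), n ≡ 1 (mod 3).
M = 7 × 17 × 3 = 357. M₁ = 51, y₁ ≡ 4 (mod 7). M₂ = 21, y₂ ≡ 13 (mod 17). M₃ = 119, y₃ ≡ 2 (mod 3). n = 3×51×4 + 5×21×13 + 1×119×2 ≡ 73 (mod 357)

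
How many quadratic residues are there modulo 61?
For prime 61, there are (p-1)/2 = (61-1)/2 = 30 quadratic residues (excluding 0).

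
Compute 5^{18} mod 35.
15

Using successive squaring:
Binary expansion of 18: 10010
Powers of 5 mod 35 (each is the square of the previous):
  5^1 ≡ 5 (mod 35)
  5^2 ≡ 5² = 25 ≡ 25 (mod 35)
  5^4 ≡ 25² = 625 ≡ 30 (mod 35)
  5^8 ≡ 30² = 900 ≡ 25 (mod 35)
  5^16 ≡ 25² = 625 ≡ 30 (mod 35)
18 = 16 + 2, so 5^18 = 5^16 × 5^2 ≡ 30 × 25 (mod 35)
Multiplying step by step:
  30 × 25 = 750 ≡ 15 (mod 35)
Result: 5^18 ≡ 15 (mod 35)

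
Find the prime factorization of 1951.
1951

Divide by primes starting from smallest:
1951 ÷ 1951 = 1

1951 = 1951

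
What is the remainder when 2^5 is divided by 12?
5 = 4 + 1 (binary 101). Repeated squaring mod 12: 2^1 ≡ 2; 2^2 ≡ 2² = 4 ≡ 4; 2^4 ≡ 4² = 16 ≡ 4. Multiply: 2^5 = 2^4 × 2^1 ≡ 4 × 2 (mod 12): 4 × 2 = 8 ≡ 8. So 2^5 ≡ 8 (mod 12).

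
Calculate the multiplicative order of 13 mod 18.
Powers of 13 mod 18: 13^1≡13, 13^2≡7, 13^3≡1. Order = 3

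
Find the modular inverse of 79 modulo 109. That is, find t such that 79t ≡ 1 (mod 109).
69

Using Extended Euclidean Algorithm:
gcd(79, 109) = 1
Bezout coefficients: 79 × -40 + 109 × 29 = 1
So 79 × -40 ≡ 1 (mod 109)
The inverse is -40 mod 109 = 69
Verification: 79 × 69 = 5451 = 50 × 109 + 1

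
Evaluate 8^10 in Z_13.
10 = 8 + 2 (binary 1010). Repeated squaring mod 13: 8^1 ≡ 8; 8^2 ≡ 8² = 64 ≡ 12; 8^4 ≡ 12² = 144 ≡ 1; 8^8 ≡ 1² = 1 ≡ 1. Multiply: 8^10 = 8^8 × 8^2 ≡ 1 × 12 (mod 13): 1 × 12 = 12 ≡ 12. So 8^10 ≡ 12 (mod 13).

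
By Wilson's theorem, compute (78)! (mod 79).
By Wilson's theorem, (78)! ≡ -1 ≡ 78 (mod 79)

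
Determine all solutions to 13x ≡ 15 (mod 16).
11

Since gcd(13, 16) = 1 divides 15, a solution exists.
Multiply both sides by the inverse of 13 mod 16:
  13^(-1) mod 16 = 5
  x ≡ 5 × 15 ≡ 75 ≡ 11 (mod 16)
Verification: 13 × 11 = 143 = 8 × 16 + 15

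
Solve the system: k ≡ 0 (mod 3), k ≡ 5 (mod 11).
M = 3 × 11 = 33. M₁ = 11, y₁ ≡ 2 (mod 3). M₂ = 3, y₂ ≡ 4 (mod 11). k = 0×11×2 + 5×3×4 ≡ 27 (mod 33)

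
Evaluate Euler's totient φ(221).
192

Prime factorization: 221 = 13 × 17
Using the formula φ(n) = n × Π(1 - 1/p) for each prime factor p:
φ(221) = 221 × (1 - 1/13) × (1 - 1/17)
φ(221) = 192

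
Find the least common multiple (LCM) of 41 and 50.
2050

First find GCD(41, 50) using the Euclidean algorithm:
41 = 0 × 50 + 41
50 = 1 × 41 + 9
41 = 4 × 9 + 5
9 = 1 × 5 + 4
5 = 1 × 4 + 1
4 = 4 × 1 + 0
GCD(41, 50) = 1

LCM formula: LCM(a, b) = (a × b) / GCD(a, b)
LCM(41, 50) = (41 × 50) / 1
LCM(41, 50) = 2050 / 1
LCM(41, 50) = 2050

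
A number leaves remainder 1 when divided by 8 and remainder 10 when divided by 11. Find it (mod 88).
M = 8 × 11 = 88. M₁ = 11, y₁ ≡ 3 (mod 8). M₂ = 8, y₂ ≡ 7 (mod 11). k = 1×11×3 + 10×8×7 ≡ 65 (mod 88)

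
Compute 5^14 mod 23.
Using repeated squaring. 14 = 8 + 4 + 2 (binary 1110). Repeated squaring mod 23: 5^1 ≡ 5; 5^2 ≡ 5² = 25 ≡ 2; 5^4 ≡ 2² = 4 ≡ 4; 5^8 ≡ 4² = 16 ≡ 16. Multiply: 5^14 = 5^8 × 5^4 × 5^2 ≡ 16 × 4 × 2 (mod 23): 16 × 4 = 64 ≡ 18; 18 × 2 = 36 ≡ 13. So 5^14 ≡ 13 (mod 23).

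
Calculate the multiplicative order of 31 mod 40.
Powers of 31 mod 40: 31^1≡31, 31^2≡1. Order = 2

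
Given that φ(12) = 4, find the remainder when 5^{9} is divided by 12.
By Euler: 5^{4} ≡ 1 (mod 12) since gcd(5, 12) = 1. 9 = 2×4 + 1. So 5^{9} ≡ 5^{1} ≡ 5 (mod 12)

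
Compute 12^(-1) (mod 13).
12

Using Extended Euclidean Algorithm:
gcd(12, 13) = 1
Bezout coefficients: 12 × -1 + 13 × 1 = 1
So 12 × -1 ≡ 1 (mod 13)
The inverse is -1 mod 13 = 12
Verification: 12 × 12 = 144 = 11 × 13 + 1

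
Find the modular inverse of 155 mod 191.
155^(-1) ≡ 122 (mod 191). Verification: 155 × 122 = 18910 ≡ 1 (mod 191)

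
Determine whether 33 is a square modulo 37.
By Euler's criterion: 33^{18} ≡ 1 (mod 37). Since this equals 1, 33 is a QR.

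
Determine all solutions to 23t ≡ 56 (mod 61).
21

Since gcd(23, 61) = 1 divides 56, a solution exists.
Multiply both sides by the inverse of 23 mod 61:
  23^(-1) mod 61 = 8
  x ≡ 8 × 56 ≡ 448 ≡ 21 (mod 61)
Verification: 23 × 21 = 483 = 7 × 61 + 56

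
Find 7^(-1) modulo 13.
2

Using Extended Euclidean Algorithm:
gcd(7, 13) = 1
Bezout coefficients: 7 × 2 + 13 × -1 = 1
So 7 × 2 ≡ 1 (mod 13)
The inverse is 2 mod 13 = 2
Verification: 7 × 2 = 14 = 1 × 13 + 1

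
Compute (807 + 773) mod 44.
40

(807 + 773) = 1580
1580 mod 44 = 40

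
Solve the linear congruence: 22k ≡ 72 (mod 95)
81

Since gcd(22, 95) = 1 divides 72, a solution exists.
Multiply both sides by the inverse of 22 mod 95:
  22^(-1) mod 95 = 13
  x ≡ 13 × 72 ≡ 936 ≡ 81 (mod 95)
Verification: 22 × 81 = 1782 = 18 × 95 + 72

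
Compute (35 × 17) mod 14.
7

(35 × 17) = 595
595 mod 14 = 7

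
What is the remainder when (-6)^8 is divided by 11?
(-6) ≡ 5 (mod 11). 8 = 8 (binary 1000). Repeated squaring mod 11: 5^1 ≡ 5; 5^2 ≡ 5² = 25 ≡ 3; 5^4 ≡ 3² = 9 ≡ 9; 5^8 ≡ 9² = 81 ≡ 4. So (-6)^8 ≡ 4 (mod 11).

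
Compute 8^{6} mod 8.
0

Using successive squaring:
Binary expansion of 6: 110
Powers of 8 mod 8 (each is the square of the previous):
  8^1 ≡ 0 (mod 8)
  8^2 ≡ 0² = 0 ≡ 0 (mod 8)
  8^4 ≡ 0² = 0 ≡ 0 (mod 8)
6 = 4 + 2, so 8^6 = 8^4 × 8^2 ≡ 0 × 0 (mod 8)
Multiplying step by step:
  0 × 0 = 0 ≡ 0 (mod 8)
Result: 8^6 ≡ 0 (mod 8)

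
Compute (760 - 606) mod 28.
14

(760 - 606) = 154
154 mod 28 = 14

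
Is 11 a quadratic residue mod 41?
By Euler's criterion: 11^{20} ≡ 40 (mod 41). Since this equals -1 (≡ 40), 11 is not a QR.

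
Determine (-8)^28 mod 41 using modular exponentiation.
Using repeated squaring. (-8) ≡ 33 (mod 41). 28 = 16 + 8 + 4 (binary 11100). Repeated squaring mod 41: 33^1 ≡ 33; 33^2 ≡ 33² = 1089 ≡ 23; 33^4 ≡ 23² = 529 ≡ 37; 33^8 ≡ 37² = 1369 ≡ 16; 33^16 ≡ 16² = 256 ≡ 10. Multiply: (-8)^28 ≡ 33^16 × 33^8 × 33^4 ≡ 10 × 16 × 37 (mod 41): 10 × 16 = 160 ≡ 37; 37 × 37 = 1369 ≡ 16. So (-8)^28 ≡ 16 (mod 41).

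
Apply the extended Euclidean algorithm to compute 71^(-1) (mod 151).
Extended GCD: 71(-17) + 151(8) = 1. So 71^(-1) ≡ 134 ≡ 134 (mod 151). Verify: 71 × 134 = 9514 ≡ 1 (mod 151)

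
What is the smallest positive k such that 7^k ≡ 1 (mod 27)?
Powers of 7 mod 27: 7^1≡7, 7^2≡22, 7^3≡19, 7^4≡25, 7^5≡13, 7^6≡10, 7^7≡16, 7^8≡4, 7^9≡1. Order = 9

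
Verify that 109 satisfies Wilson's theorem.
(108)! mod 109 = 108. Since this equals -1 (mod 109), Wilson confirms 109 is prime.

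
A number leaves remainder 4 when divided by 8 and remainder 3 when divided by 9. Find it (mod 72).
M = 8 × 9 = 72. M₁ = 9, y₁ ≡ 1 (mod 8). M₂ = 8, y₂ ≡ 8 (mod 9). m = 4×9×1 + 3×8×8 ≡ 12 (mod 72)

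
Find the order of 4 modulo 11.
Powers of 4 mod 11: 4^1≡4, 4^2≡5, 4^3≡9, 4^4≡3, 4^5≡1. Order = 5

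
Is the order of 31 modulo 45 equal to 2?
No, the actual order is 3, not 2.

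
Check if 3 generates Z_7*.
p - 1 = 6 has prime divisors 2, 3. Check 3^(6/q) mod 7 for each: 3^(6/2) = 3^3 ≡ 6, 3^(6/3) = 3^2 ≡ 2 (mod 7). None of these is 1, so 3 has order 6 = φ(7), so it is a primitive root mod 7.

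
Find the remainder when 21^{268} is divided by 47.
By Fermat: 21^{46} ≡ 1 (mod 47). 268 = 5×46 + 38. So 21^{268} ≡ 21^{38} ≡ 32 (mod 47)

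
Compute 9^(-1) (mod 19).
9^(-1) ≡ 17 (mod 19). Verification: 9 × 17 = 153 ≡ 1 (mod 19)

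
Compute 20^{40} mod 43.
10

Using successive squaring:
Binary expansion of 40: 101000
Powers of 20 mod 43 (each is the square of the previous):
  20^1 ≡ 20 (mod 43)
  20^2 ≡ 20² = 400 ≡ 13 (mod 43)
  20^4 ≡ 13² = 169 ≡ 40 (mod 43)
  20^8 ≡ 40² = 1600 ≡ 9 (mod 43)
  20^16 ≡ 9² = 81 ≡ 38 (mod 43)
  20^32 ≡ 38² = 1444 ≡ 25 (mod 43)
40 = 32 + 8, so 20^40 = 20^32 × 20^8 ≡ 25 × 9 (mod 43)
Multiplying step by step:
  25 × 9 = 225 ≡ 10 (mod 43)
Result: 20^40 ≡ 10 (mod 43)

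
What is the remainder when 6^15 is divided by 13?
Using Fermat: 6^{12} ≡ 1 (mod 13). 15 ≡ 3 (mod 12). So 6^{15} ≡ 6^{3} ≡ 8 (mod 13)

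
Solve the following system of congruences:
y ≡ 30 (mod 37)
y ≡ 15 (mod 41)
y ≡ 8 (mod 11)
2065

Using the Chinese Remainder Theorem:
M = product of moduli = 16687
For equation 1: M_1 = 451, 451 ≡ 7 (mod 37), inverse of 451 mod 37 is 16 (check: 7 × 16 = 112 ≡ 1 (mod 37))
For equation 2: M_2 = 407, 407 ≡ 38 (mod 41), inverse of 407 mod 41 is 27 (check: 38 × 27 = 1026 ≡ 1 (mod 41))
For equation 3: M_3 = 1517, 1517 ≡ 10 (mod 11), inverse of 1517 mod 11 is 10 (check: 10 × 10 = 100 ≡ 1 (mod 11))
Combine: y ≡ Σ r_i×M_i×(M_i⁻¹ mod m_i) = 30×451×16 + 15×407×27 + 8×1517×10 = 216480 + 164835 + 121360 = 502675
502675 mod 16687 = 2065
y ≡ 2065 (mod 16687)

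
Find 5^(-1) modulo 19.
4

Using Extended Euclidean Algorithm:
gcd(5, 19) = 1
Bezout coefficients: 5 × 4 + 19 × -1 = 1
So 5 × 4 ≡ 1 (mod 19)
The inverse is 4 mod 19 = 4
Verification: 5 × 4 = 20 = 1 × 19 + 1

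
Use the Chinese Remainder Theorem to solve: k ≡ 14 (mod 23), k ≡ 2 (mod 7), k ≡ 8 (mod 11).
1647

Using the Chinese Remainder Theorem:
M = product of moduli = 1771
For equation 1: M_1 = 77, 77 ≡ 8 (mod 23), inverse of 77 mod 23 is 3 (check: 8 × 3 = 24 ≡ 1 (mod 23))
For equation 2: M_2 = 253, 253 ≡ 1 (mod 7), inverse of 253 mod 7 is 1 (check: 1 × 1 = 1 ≡ 1 (mod 7))
For equation 3: M_3 = 161, 161 ≡ 7 (mod 11), inverse of 161 mod 11 is 8 (check: 7 × 8 = 56 ≡ 1 (mod 11))
Combine: k ≡ Σ r_i×M_i×(M_i⁻¹ mod m_i) = 14×77×3 + 2×253×1 + 8×161×8 = 3234 + 506 + 10304 = 14044
14044 mod 1771 = 1647
k ≡ 1647 (mod 1771)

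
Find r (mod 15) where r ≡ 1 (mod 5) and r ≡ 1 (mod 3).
M = 5 × 3 = 15. M₁ = 3, y₁ ≡ 2 (mod 5). M₂ = 5, y₂ ≡ 2 (mod 3). r = 1×3×2 + 1×5×2 ≡ 1 (mod 15)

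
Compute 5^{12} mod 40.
25

Using successive squaring:
Binary expansion of 12: 1100
Powers of 5 mod 40 (each is the square of the previous):
  5^1 ≡ 5 (mod 40)
  5^2 ≡ 5² = 25 ≡ 25 (mod 40)
  5^4 ≡ 25² = 625 ≡ 25 (mod 40)
  5^8 ≡ 25² = 625 ≡ 25 (mod 40)
12 = 8 + 4, so 5^12 = 5^8 × 5^4 ≡ 25 × 25 (mod 40)
Multiplying step by step:
  25 × 25 = 625 ≡ 25 (mod 40)
Result: 5^12 ≡ 25 (mod 40)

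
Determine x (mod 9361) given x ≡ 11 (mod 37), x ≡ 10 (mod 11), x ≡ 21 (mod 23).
3563

Using the Chinese Remainder Theorem:
M = product of moduli = 9361
For equation 1: M_1 = 253, 253 ≡ 31 (mod 37), inverse of 253 mod 37 is 6 (check: 31 × 6 = 186 ≡ 1 (mod 37))
For equation 2: M_2 = 851, 851 ≡ 4 (mod 11), inverse of 851 mod 11 is 3 (check: 4 × 3 = 12 ≡ 1 (mod 11))
For equation 3: M_3 = 407, 407 ≡ 16 (mod 23), inverse of 407 mod 23 is 13 (check: 16 × 13 = 208 ≡ 1 (mod 23))
Combine: x ≡ Σ r_i×M_i×(M_i⁻¹ mod m_i) = 11×253×6 + 10×851×3 + 21×407×13 = 16698 + 25530 + 111111 = 153339
153339 mod 9361 = 3563
x ≡ 3563 (mod 9361)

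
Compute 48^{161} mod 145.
133

Using successive squaring:
Binary expansion of 161: 10100001
Powers of 48 mod 145 (each is the square of the previous):
  48^1 ≡ 48 (mod 145)
  48^2 ≡ 48² = 2304 ≡ 129 (mod 145)
  48^4 ≡ 129² = 16641 ≡ 111 (mod 145)
  48^8 ≡ 111² = 12321 ≡ 141 (mod 145)
  48^16 ≡ 141² = 19881 ≡ 16 (mod 145)
  48^32 ≡ 16² = 256 ≡ 111 (mod 145)
  48^64 ≡ 111² = 12321 ≡ 141 (mod 145)
  48^128 ≡ 141² = 19881 ≡ 16 (mod 145)
161 = 128 + 32 + 1, so 48^161 = 48^128 × 48^32 × 48^1 ≡ 16 × 111 × 48 (mod 145)
Multiplying step by step:
  16 × 111 = 1776 ≡ 36 (mod 145)
  36 × 48 = 1728 ≡ 133 (mod 145)
Result: 48^161 ≡ 133 (mod 145)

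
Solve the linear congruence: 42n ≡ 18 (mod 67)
10

Since gcd(42, 67) = 1 divides 18, a solution exists.
Multiply both sides by the inverse of 42 mod 67:
  42^(-1) mod 67 = 8
  x ≡ 8 × 18 ≡ 144 ≡ 10 (mod 67)
Verification: 42 × 10 = 420 = 6 × 67 + 18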